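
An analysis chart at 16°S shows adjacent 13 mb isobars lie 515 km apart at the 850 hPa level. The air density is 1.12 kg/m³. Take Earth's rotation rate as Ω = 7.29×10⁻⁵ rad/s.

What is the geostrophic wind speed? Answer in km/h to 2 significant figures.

Coriolis parameter at 16°S:
f = 2Ω sin φ = 2 × 7.29×10⁻⁵ × sin 16° = 4.02×10⁻⁵ s⁻¹
Pressure gradient: |∂P/∂n| = 1300 Pa / 515000 m = 2.52×10⁻³ Pa/m
Geostrophic balance (pressure-gradient force = Coriolis force):
V_g = (1/(fρ)) |∂P/∂n| = 2.52×10⁻³ / (4.02×10⁻⁵ × 1.12) = 56.1 m/s
Converting: 56.1 m/s × 3.6 = 200 km/h

200 km/h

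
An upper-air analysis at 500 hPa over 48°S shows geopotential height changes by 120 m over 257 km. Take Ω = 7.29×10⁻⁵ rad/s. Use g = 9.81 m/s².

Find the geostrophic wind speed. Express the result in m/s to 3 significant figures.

Coriolis parameter at 48°S:
f = 2Ω sin φ = 2 × 7.29×10⁻⁵ × sin 48° = 1.08×10⁻⁴ s⁻¹
Height gradient: |∂Z/∂n| = 120 m / 257000 m = 4.67×10⁻⁴
On a pressure surface, geostrophic balance gives V_g = (g/f)|∂Z/∂n|:
V_g = 9.81 × 4.67×10⁻⁴ / 1.08×10⁻⁴ = 42.3 m/s

42.3 m/s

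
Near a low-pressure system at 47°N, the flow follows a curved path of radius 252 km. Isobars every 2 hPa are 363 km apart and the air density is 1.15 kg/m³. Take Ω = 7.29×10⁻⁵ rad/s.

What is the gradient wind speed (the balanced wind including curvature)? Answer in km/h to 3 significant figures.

14.1 km/h

Coriolis parameter at 47°N:
f = 2Ω sin φ = 2 × 7.29×10⁻⁵ × sin 47° = 1.07×10⁻⁴ s⁻¹
Pressure gradient: |∂P/∂n| = 200 Pa / 363000 m = 5.51×10⁻⁴ Pa/m
Geostrophic speed: V_g = |∂P/∂n|/(fρ) = 5.51×10⁻⁴/(1.07×10⁻⁴ × 1.15) = 4.49 m/s
Around a low, centrifugal force acts outward with Coriolis, so pressure-gradient force balances both:
(1/ρ)|∂P/∂n| = fV + V²/R  →  V² + fR·V − fR·V_g = 0
With fR = 1.07×10⁻⁴ × 252×10³ m = 26.9 m/s:
V = [−fR + √((fR)² + 4 fR V_g)]/2 = [−26.9 + √(26.9² + 4×26.9×4.49)]/2 = 3.92 m/s
Subgeostrophic (V < V_g = 4.49 m/s), as expected around a low.
Converting: 3.92 m/s × 3.6 = 14.1 km/h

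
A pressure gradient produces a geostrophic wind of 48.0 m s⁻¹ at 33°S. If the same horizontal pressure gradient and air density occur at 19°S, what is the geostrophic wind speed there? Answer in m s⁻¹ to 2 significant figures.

With the same pressure gradient and density, V_g ∝ 1/f ∝ 1/sin φ.
V₂ = V₁ · sin φ₁ / sin φ₂ = 48.0 × sin 33° / sin 19°
V₂ = 48.0 × 0.5446/0.3256 = 80 m s⁻¹

80 m s⁻¹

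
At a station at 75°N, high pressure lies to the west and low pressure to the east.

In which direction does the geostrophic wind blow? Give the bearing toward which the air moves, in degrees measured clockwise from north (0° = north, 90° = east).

180°

The pressure-gradient force points toward the east (bearing 090°).
Geostrophic balance: in the Northern Hemisphere the Coriolis force deflects motion to the right, so the geostrophic wind blows 90° to the right of the pressure-gradient force (low pressure on the left).
Rotating 090° by 90° clockwise gives 180° — the wind blows toward the south.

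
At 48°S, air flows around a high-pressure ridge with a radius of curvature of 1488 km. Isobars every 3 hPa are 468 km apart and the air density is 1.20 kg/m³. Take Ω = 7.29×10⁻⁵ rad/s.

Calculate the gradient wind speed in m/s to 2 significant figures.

5.1 m/s

Coriolis parameter at 48°S:
f = 2Ω sin φ = 2 × 7.29×10⁻⁵ × sin 48° = 1.08×10⁻⁴ s⁻¹
Pressure gradient: |∂P/∂n| = 300 Pa / 468000 m = 6.41×10⁻⁴ Pa/m
Geostrophic speed: V_g = |∂P/∂n|/(fρ) = 6.41×10⁻⁴/(1.08×10⁻⁴ × 1.20) = 4.93 m/s
Around a high, pressure-gradient force acts outward with centrifugal, so Coriolis balances both:
fV = (1/ρ)|∂P/∂n| + V²/R  →  V² − fR·V + fR·V_g = 0
With fR = 1.08×10⁻⁴ × 1488×10³ m = 161 m/s:
V = [fR − √((fR)² − 4 fR V_g)]/2 = [161 − √(161² − 4×161×4.93)]/2 = 5.09 m/s
Supergeostrophic (V > V_g = 4.93 m/s), as expected around a high.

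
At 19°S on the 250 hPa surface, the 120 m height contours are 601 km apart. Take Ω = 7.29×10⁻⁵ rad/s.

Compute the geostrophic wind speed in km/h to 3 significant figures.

Coriolis parameter at 19°S:
f = 2Ω sin φ = 2 × 7.29×10⁻⁵ × sin 19° = 4.75×10⁻⁵ s⁻¹
Height gradient: |∂Z/∂n| = 120 m / 601000 m = 2.00×10⁻⁴
On a pressure surface, geostrophic balance gives V_g = (g/f)|∂Z/∂n|:
V_g = 9.81 × 2.00×10⁻⁴ / 4.75×10⁻⁵ = 41.3 m/s
Converting: 41.3 m/s × 3.6 = 149 km/h

149 km/h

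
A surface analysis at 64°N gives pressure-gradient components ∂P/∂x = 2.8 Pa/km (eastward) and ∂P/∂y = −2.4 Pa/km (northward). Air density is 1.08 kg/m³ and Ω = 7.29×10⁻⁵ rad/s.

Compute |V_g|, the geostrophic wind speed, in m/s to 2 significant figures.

Coriolis parameter at 64°N:
f = 2Ω sin φ = 2 × 7.29×10⁻⁵ × sin 64° = 1.31×10⁻⁴ s⁻¹
Component geostrophic relations (x east, y north):
u_g = −(1/(fρ)) ∂P/∂y,  v_g = (1/(fρ)) ∂P/∂x
u_g = −(−2.4×10⁻³)/(1.31×10⁻⁴ × 1.08) = 17.0 m/s;  v_g = (2.8×10⁻³)/(1.31×10⁻⁴ × 1.08) = 19.8 m/s
|V_g| = √(u_g² + v_g²) = 26.1 m/s

26 m/s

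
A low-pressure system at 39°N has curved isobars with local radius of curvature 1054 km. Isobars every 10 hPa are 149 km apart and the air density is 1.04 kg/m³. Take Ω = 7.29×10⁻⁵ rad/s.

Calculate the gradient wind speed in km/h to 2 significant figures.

170 km/h

Coriolis parameter at 39°N:
f = 2Ω sin φ = 2 × 7.29×10⁻⁵ × sin 39° = 9.18×10⁻⁵ s⁻¹
Pressure gradient: |∂P/∂n| = 1000 Pa / 149000 m = 6.71×10⁻³ Pa/m
Geostrophic speed: V_g = |∂P/∂n|/(fρ) = 6.71×10⁻³/(9.18×10⁻⁵ × 1.04) = 70.3 m/s
Around a low, centrifugal force acts outward with Coriolis, so pressure-gradient force balances both:
(1/ρ)|∂P/∂n| = fV + V²/R  →  V² + fR·V − fR·V_g = 0
With fR = 9.18×10⁻⁵ × 1054×10³ m = 96.7 m/s:
V = [−fR + √((fR)² + 4 fR V_g)]/2 = [−96.7 + √(96.7² + 4×96.7×70.3)]/2 = 47.2 m/s
Subgeostrophic (V < V_g = 70.3 m/s), as expected around a low.
Converting: 47.2 m/s × 3.6 = 170 km/h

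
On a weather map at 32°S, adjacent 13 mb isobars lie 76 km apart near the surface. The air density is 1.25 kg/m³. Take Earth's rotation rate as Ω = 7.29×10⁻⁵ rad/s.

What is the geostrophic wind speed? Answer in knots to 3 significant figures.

Coriolis parameter at 32°S:
f = 2Ω sin φ = 2 × 7.29×10⁻⁵ × sin 32° = 7.73×10⁻⁵ s⁻¹
Pressure gradient: |∂P/∂n| = 1300 Pa / 76000 m = 1.71×10⁻² Pa/m
Geostrophic balance (pressure-gradient force = Coriolis force):
V_g = (1/(fρ)) |∂P/∂n| = 1.71×10⁻² / (7.73×10⁻⁵ × 1.25) = 177 m/s
Converting: 177 m/s × 1.944 = 344 knots

344 knots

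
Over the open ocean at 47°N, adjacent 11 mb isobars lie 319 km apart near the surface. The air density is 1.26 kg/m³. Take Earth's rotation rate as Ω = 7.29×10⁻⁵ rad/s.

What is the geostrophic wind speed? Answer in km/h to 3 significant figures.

Coriolis parameter at 47°N:
f = 2Ω sin φ = 2 × 7.29×10⁻⁵ × sin 47° = 1.07×10⁻⁴ s⁻¹
Pressure gradient: |∂P/∂n| = 1100 Pa / 319000 m = 3.45×10⁻³ Pa/m
Geostrophic balance (pressure-gradient force = Coriolis force):
V_g = (1/(fρ)) |∂P/∂n| = 3.45×10⁻³ / (1.07×10⁻⁴ × 1.26) = 25.7 m/s
Converting: 25.7 m/s × 3.6 = 92.4 km/h

92.4 km/h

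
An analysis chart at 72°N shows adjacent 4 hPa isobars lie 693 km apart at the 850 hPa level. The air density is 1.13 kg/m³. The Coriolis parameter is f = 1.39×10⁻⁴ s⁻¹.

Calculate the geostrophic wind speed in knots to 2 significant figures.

Pressure gradient: |∂P/∂n| = 400 Pa / 693000 m = 5.77×10⁻⁴ Pa/m
Geostrophic balance (pressure-gradient force = Coriolis force):
V_g = (1/(fρ)) |∂P/∂n| = 5.77×10⁻⁴ / (1.39×10⁻⁴ × 1.13) = 3.67 m/s
Converting: 3.67 m/s × 1.944 = 7.1 knots

7.1 knots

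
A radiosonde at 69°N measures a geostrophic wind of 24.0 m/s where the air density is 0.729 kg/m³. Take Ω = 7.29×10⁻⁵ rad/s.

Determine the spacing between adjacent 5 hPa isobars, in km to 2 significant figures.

Coriolis parameter at 69°N:
f = 2Ω sin φ = 2 × 7.29×10⁻⁵ × sin 69° = 1.36×10⁻⁴ s⁻¹
Geostrophic balance rearranged: |∂P/∂n| = f ρ V_g
|∂P/∂n| = 1.36×10⁻⁴ × 0.729 × 24.0 = 2.38×10⁻³ Pa/m
Isobar spacing: Δn = ΔP/|∂P/∂n| = 500 Pa / 2.38×10⁻³ Pa/m = 209953 m ≈ 210 km

210 km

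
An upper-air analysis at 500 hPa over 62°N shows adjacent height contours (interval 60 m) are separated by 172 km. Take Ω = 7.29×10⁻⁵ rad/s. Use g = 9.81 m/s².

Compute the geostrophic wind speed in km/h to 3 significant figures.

Coriolis parameter at 62°N:
f = 2Ω sin φ = 2 × 7.29×10⁻⁵ × sin 62° = 1.29×10⁻⁴ s⁻¹
Height gradient: |∂Z/∂n| = 60 m / 172000 m = 3.49×10⁻⁴
On a pressure surface, geostrophic balance gives V_g = (g/f)|∂Z/∂n|:
V_g = 9.81 × 3.49×10⁻⁴ / 1.29×10⁻⁴ = 26.6 m/s
Converting: 26.6 m/s × 3.6 = 95.7 km/h

95.7 km/h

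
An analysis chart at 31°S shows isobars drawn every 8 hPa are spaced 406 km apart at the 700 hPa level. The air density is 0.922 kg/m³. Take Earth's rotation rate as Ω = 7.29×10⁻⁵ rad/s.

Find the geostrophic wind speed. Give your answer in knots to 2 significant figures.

Coriolis parameter at 31°S:
f = 2Ω sin φ = 2 × 7.29×10⁻⁵ × sin 31° = 7.51×10⁻⁵ s⁻¹
Pressure gradient: |∂P/∂n| = 800 Pa / 406000 m = 1.97×10⁻³ Pa/m
Geostrophic balance (pressure-gradient force = Coriolis force):
V_g = (1/(fρ)) |∂P/∂n| = 1.97×10⁻³ / (7.51×10⁻⁵ × 0.922) = 28.5 m/s
Converting: 28.5 m/s × 1.944 = 55 knots

55 knots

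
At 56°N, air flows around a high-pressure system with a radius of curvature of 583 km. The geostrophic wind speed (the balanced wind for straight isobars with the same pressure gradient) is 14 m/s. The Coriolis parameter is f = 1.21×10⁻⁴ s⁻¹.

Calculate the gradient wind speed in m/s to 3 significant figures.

19.3 m/s

Around a high, pressure-gradient force acts outward with centrifugal, so Coriolis balances both:
fV = (1/ρ)|∂P/∂n| + V²/R  →  V² − fR·V + fR·V_g = 0
With fR = 1.21×10⁻⁴ × 583×10³ m = 70.5 m/s:
V = [fR − √((fR)² − 4 fR V_g)]/2 = [70.5 − √(70.5² − 4×70.5×14)]/2 = 19.3 m/s
Supergeostrophic (V > V_g = 14 m/s), as expected around a high.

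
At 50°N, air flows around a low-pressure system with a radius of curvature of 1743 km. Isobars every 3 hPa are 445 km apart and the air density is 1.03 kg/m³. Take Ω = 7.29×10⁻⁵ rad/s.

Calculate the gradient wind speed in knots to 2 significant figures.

Coriolis parameter at 50°N:
f = 2Ω sin φ = 2 × 7.29×10⁻⁵ × sin 50° = 1.12×10⁻⁴ s⁻¹
Pressure gradient: |∂P/∂n| = 300 Pa / 445000 m = 6.74×10⁻⁴ Pa/m
Geostrophic speed: V_g = |∂P/∂n|/(fρ) = 6.74×10⁻⁴/(1.12×10⁻⁴ × 1.03) = 5.86 m/s
Around a low, centrifugal force acts outward with Coriolis, so pressure-gradient force balances both:
(1/ρ)|∂P/∂n| = fV + V²/R  →  V² + fR·V − fR·V_g = 0
With fR = 1.12×10⁻⁴ × 1743×10³ m = 195 m/s:
V = [−fR + √((fR)² + 4 fR V_g)]/2 = [−195 + √(195² + 4×195×5.86)]/2 = 5.69 m/s
Subgeostrophic (V < V_g = 5.86 m/s), as expected around a low.
Converting: 5.69 m/s × 1.944 = 11 knots

11 knots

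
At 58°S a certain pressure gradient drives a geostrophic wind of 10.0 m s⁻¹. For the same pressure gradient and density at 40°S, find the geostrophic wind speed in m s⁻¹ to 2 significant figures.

With the same pressure gradient and density, V_g ∝ 1/f ∝ 1/sin φ.
V₂ = V₁ · sin φ₁ / sin φ₂ = 10.0 × sin 58° / sin 40°
V₂ = 10.0 × 0.8480/0.6428 = 13 m s⁻¹

13 m s⁻¹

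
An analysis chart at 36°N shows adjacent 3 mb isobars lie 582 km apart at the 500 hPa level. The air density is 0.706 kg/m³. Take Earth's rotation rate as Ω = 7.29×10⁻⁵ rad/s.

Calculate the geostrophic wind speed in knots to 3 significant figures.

16.6 knots

Coriolis parameter at 36°N:
f = 2Ω sin φ = 2 × 7.29×10⁻⁵ × sin 36° = 8.57×10⁻⁵ s⁻¹
Pressure gradient: |∂P/∂n| = 300 Pa / 582000 m = 5.15×10⁻⁴ Pa/m
Geostrophic balance (pressure-gradient force = Coriolis force):
V_g = (1/(fρ)) |∂P/∂n| = 5.15×10⁻⁴ / (8.57×10⁻⁵ × 0.706) = 8.52 m/s
Converting: 8.52 m/s × 1.944 = 16.6 knots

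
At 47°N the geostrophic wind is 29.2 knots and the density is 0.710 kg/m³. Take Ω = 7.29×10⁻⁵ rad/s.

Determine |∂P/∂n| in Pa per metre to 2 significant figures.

Coriolis parameter at 47°N:
f = 2Ω sin φ = 2 × 7.29×10⁻⁵ × sin 47° = 1.07×10⁻⁴ s⁻¹
Wind speed in SI: 29.2 knots = 15.0 m/s
Geostrophic balance rearranged: |∂P/∂n| = f ρ V_g
|∂P/∂n| = 1.07×10⁻⁴ × 0.710 × 15.0 = 1.14×10⁻³ Pa/m

1.1×10⁻³ Pa/m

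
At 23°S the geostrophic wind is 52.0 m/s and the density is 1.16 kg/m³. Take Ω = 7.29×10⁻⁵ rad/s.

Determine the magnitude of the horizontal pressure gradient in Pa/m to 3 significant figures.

Coriolis parameter at 23°S:
f = 2Ω sin φ = 2 × 7.29×10⁻⁵ × sin 23° = 5.70×10⁻⁵ s⁻¹
Geostrophic balance rearranged: |∂P/∂n| = f ρ V_g
|∂P/∂n| = 5.70×10⁻⁵ × 1.16 × 52.0 = 3.44×10⁻³ Pa/m

3.44×10⁻³ Pa/m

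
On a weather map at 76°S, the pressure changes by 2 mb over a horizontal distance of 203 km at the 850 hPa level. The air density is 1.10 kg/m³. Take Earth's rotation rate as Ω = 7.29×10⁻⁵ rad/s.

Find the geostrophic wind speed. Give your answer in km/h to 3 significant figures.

Coriolis parameter at 76°S:
f = 2Ω sin φ = 2 × 7.29×10⁻⁵ × sin 76° = 1.41×10⁻⁴ s⁻¹
Pressure gradient: |∂P/∂n| = 200 Pa / 203000 m = 9.85×10⁻⁴ Pa/m
Geostrophic balance (pressure-gradient force = Coriolis force):
V_g = (1/(fρ)) |∂P/∂n| = 9.85×10⁻⁴ / (1.41×10⁻⁴ × 1.10) = 6.33 m/s
Converting: 6.33 m/s × 3.6 = 22.8 km/h

22.8 km/h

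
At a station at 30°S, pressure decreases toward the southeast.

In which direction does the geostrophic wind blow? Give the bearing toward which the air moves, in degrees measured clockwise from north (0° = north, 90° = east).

045°

The pressure-gradient force points toward the southeast (bearing 135°).
Geostrophic balance: in the Southern Hemisphere the Coriolis force deflects motion to the left, so the geostrophic wind blows 90° to the left of the pressure-gradient force (low pressure on the right).
Rotating 135° by 90° counterclockwise gives 045° — the wind blows toward the northeast.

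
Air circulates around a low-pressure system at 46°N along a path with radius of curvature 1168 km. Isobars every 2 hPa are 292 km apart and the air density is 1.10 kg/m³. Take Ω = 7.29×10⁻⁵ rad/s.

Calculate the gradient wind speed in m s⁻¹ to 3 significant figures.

Coriolis parameter at 46°N:
f = 2Ω sin φ = 2 × 7.29×10⁻⁵ × sin 46° = 1.05×10⁻⁴ s⁻¹
Pressure gradient: |∂P/∂n| = 200 Pa / 292000 m = 6.85×10⁻⁴ Pa/m
Geostrophic speed: V_g = |∂P/∂n|/(fρ) = 6.85×10⁻⁴/(1.05×10⁻⁴ × 1.10) = 5.94 m/s
Around a low, centrifugal force acts outward with Coriolis, so pressure-gradient force balances both:
(1/ρ)|∂P/∂n| = fV + V²/R  →  V² + fR·V − fR·V_g = 0
With fR = 1.05×10⁻⁴ × 1168×10³ m = 122 m/s:
V = [−fR + √((fR)² + 4 fR V_g)]/2 = [−122 + √(122² + 4×122×5.94)]/2 = 5.67 m/s
Subgeostrophic (V < V_g = 5.94 m/s), as expected around a low.

5.67 m s⁻¹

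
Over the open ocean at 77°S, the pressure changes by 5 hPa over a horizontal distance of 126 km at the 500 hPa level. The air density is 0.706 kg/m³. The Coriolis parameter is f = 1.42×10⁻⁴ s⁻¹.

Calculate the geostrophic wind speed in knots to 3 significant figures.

Pressure gradient: |∂P/∂n| = 500 Pa / 126000 m = 3.97×10⁻³ Pa/m
Geostrophic balance (pressure-gradient force = Coriolis force):
V_g = (1/(fρ)) |∂P/∂n| = 3.97×10⁻³ / (1.42×10⁻⁴ × 0.706) = 39.6 m/s
Converting: 39.6 m/s × 1.944 = 76.9 knots

76.9 knots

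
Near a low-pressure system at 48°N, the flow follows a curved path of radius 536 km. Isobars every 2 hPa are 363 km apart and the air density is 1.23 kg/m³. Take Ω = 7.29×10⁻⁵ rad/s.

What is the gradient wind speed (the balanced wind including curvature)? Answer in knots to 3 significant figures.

7.53 knots

Coriolis parameter at 48°N:
f = 2Ω sin φ = 2 × 7.29×10⁻⁵ × sin 48° = 1.08×10⁻⁴ s⁻¹
Pressure gradient: |∂P/∂n| = 200 Pa / 363000 m = 5.51×10⁻⁴ Pa/m
Geostrophic speed: V_g = |∂P/∂n|/(fρ) = 5.51×10⁻⁴/(1.08×10⁻⁴ × 1.23) = 4.13 m/s
Around a low, centrifugal force acts outward with Coriolis, so pressure-gradient force balances both:
(1/ρ)|∂P/∂n| = fV + V²/R  →  V² + fR·V − fR·V_g = 0
With fR = 1.08×10⁻⁴ × 536×10³ m = 58.1 m/s:
V = [−fR + √((fR)² + 4 fR V_g)]/2 = [−58.1 + √(58.1² + 4×58.1×4.13)]/2 = 3.88 m/s
Subgeostrophic (V < V_g = 4.13 m/s), as expected around a low.
Converting: 3.88 m/s × 1.944 = 7.53 knots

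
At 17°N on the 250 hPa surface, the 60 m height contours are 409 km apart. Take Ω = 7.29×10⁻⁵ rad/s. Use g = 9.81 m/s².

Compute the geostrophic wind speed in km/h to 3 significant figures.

Coriolis parameter at 17°N:
f = 2Ω sin φ = 2 × 7.29×10⁻⁵ × sin 17° = 4.26×10⁻⁵ s⁻¹
Height gradient: |∂Z/∂n| = 60 m / 409000 m = 1.47×10⁻⁴
On a pressure surface, geostrophic balance gives V_g = (g/f)|∂Z/∂n|:
V_g = 9.81 × 1.47×10⁻⁴ / 4.26×10⁻⁵ = 33.8 m/s
Converting: 33.8 m/s × 3.6 = 122 km/h

122 km/h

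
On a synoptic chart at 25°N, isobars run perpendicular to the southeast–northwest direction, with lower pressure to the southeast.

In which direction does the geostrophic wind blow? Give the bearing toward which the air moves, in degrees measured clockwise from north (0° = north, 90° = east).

225°

The pressure-gradient force points toward the southeast (bearing 135°).
Geostrophic balance: in the Northern Hemisphere the Coriolis force deflects motion to the right, so the geostrophic wind blows 90° to the right of the pressure-gradient force (low pressure on the left).
Rotating 135° by 90° clockwise gives 225° — the wind blows toward the southwest.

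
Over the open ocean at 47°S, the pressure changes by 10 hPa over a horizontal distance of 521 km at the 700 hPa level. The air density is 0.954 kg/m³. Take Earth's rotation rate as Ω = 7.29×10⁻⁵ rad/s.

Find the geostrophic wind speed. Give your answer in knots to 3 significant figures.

36.7 knots

Coriolis parameter at 47°S:
f = 2Ω sin φ = 2 × 7.29×10⁻⁵ × sin 47° = 1.07×10⁻⁴ s⁻¹
Pressure gradient: |∂P/∂n| = 1000 Pa / 521000 m = 1.92×10⁻³ Pa/m
Geostrophic balance (pressure-gradient force = Coriolis force):
V_g = (1/(fρ)) |∂P/∂n| = 1.92×10⁻³ / (1.07×10⁻⁴ × 0.954) = 18.9 m/s
Converting: 18.9 m/s × 1.944 = 36.7 knots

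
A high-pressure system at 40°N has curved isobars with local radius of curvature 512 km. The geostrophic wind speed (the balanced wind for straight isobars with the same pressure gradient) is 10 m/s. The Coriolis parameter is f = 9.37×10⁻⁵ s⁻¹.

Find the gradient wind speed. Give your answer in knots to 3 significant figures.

Around a high, pressure-gradient force acts outward with centrifugal, so Coriolis balances both:
fV = (1/ρ)|∂P/∂n| + V²/R  →  V² − fR·V + fR·V_g = 0
With fR = 9.37×10⁻⁵ × 512×10³ m = 48.0 m/s:
V = [fR − √((fR)² − 4 fR V_g)]/2 = [48.0 − √(48.0² − 4×48.0×10)]/2 = 14.2 m/s
Supergeostrophic (V > V_g = 10 m/s), as expected around a high.
Converting: 14.2 m/s × 1.944 = 27.6 knots

27.6 knots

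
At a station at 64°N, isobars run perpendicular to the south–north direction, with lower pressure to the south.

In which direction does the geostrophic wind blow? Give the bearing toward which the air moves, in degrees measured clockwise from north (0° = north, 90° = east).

The pressure-gradient force points toward the south (bearing 180°).
Geostrophic balance: in the Northern Hemisphere the Coriolis force deflects motion to the right, so the geostrophic wind blows 90° to the right of the pressure-gradient force (low pressure on the left).
Rotating 180° by 90° clockwise gives 270° — the wind blows toward the west.

270°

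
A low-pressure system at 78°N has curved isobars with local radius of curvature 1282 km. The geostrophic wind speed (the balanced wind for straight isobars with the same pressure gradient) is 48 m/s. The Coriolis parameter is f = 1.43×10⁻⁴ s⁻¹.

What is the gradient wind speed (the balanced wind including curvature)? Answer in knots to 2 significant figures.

77 knots

Around a low, centrifugal force acts outward with Coriolis, so pressure-gradient force balances both:
(1/ρ)|∂P/∂n| = fV + V²/R  →  V² + fR·V − fR·V_g = 0
With fR = 1.43×10⁻⁴ × 1282×10³ m = 183 m/s:
V = [−fR + √((fR)² + 4 fR V_g)]/2 = [−183 + √(183² + 4×183×48)]/2 = 39.5 m/s
Subgeostrophic (V < V_g = 48 m/s), as expected around a low.
Converting: 39.5 m/s × 1.944 = 77 knots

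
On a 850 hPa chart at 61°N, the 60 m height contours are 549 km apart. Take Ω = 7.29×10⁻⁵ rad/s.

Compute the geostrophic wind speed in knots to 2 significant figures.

Coriolis parameter at 61°N:
f = 2Ω sin φ = 2 × 7.29×10⁻⁵ × sin 61° = 1.28×10⁻⁴ s⁻¹
Height gradient: |∂Z/∂n| = 60 m / 549000 m = 1.09×10⁻⁴
On a pressure surface, geostrophic balance gives V_g = (g/f)|∂Z/∂n|:
V_g = 9.81 × 1.09×10⁻⁴ / 1.28×10⁻⁴ = 8.41 m/s
Converting: 8.41 m/s × 1.944 = 16 knots

16 knots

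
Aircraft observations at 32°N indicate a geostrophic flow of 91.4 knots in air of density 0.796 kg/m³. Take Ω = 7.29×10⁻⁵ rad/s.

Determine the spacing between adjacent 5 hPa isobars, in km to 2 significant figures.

170 km

Coriolis parameter at 32°N:
f = 2Ω sin φ = 2 × 7.29×10⁻⁵ × sin 32° = 7.73×10⁻⁵ s⁻¹
Wind speed in SI: 91.4 knots = 47.0 m/s
Geostrophic balance rearranged: |∂P/∂n| = f ρ V_g
|∂P/∂n| = 7.73×10⁻⁵ × 0.796 × 47.0 = 2.89×10⁻³ Pa/m
Isobar spacing: Δn = ΔP/|∂P/∂n| = 500 Pa / 2.89×10⁻³ Pa/m = 172904 m ≈ 170 km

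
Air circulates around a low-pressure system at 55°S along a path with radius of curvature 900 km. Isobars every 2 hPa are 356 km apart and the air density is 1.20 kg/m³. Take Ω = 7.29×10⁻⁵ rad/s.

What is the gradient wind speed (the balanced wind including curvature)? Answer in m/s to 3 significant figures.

Coriolis parameter at 55°S:
f = 2Ω sin φ = 2 × 7.29×10⁻⁵ × sin 55° = 1.19×10⁻⁴ s⁻¹
Pressure gradient: |∂P/∂n| = 200 Pa / 356000 m = 5.62×10⁻⁴ Pa/m
Geostrophic speed: V_g = |∂P/∂n|/(fρ) = 5.62×10⁻⁴/(1.19×10⁻⁴ × 1.20) = 3.92 m/s
Around a low, centrifugal force acts outward with Coriolis, so pressure-gradient force balances both:
(1/ρ)|∂P/∂n| = fV + V²/R  →  V² + fR·V − fR·V_g = 0
With fR = 1.19×10⁻⁴ × 900×10³ m = 107 m/s:
V = [−fR + √((fR)² + 4 fR V_g)]/2 = [−107 + √(107² + 4×107×3.92)]/2 = 3.79 m/s
Subgeostrophic (V < V_g = 3.92 m/s), as expected around a low.

3.79 m/s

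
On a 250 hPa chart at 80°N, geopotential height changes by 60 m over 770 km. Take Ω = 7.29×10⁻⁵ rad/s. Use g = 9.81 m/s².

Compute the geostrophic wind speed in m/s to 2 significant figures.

5.3 m/s

Coriolis parameter at 80°N:
f = 2Ω sin φ = 2 × 7.29×10⁻⁵ × sin 80° = 1.44×10⁻⁴ s⁻¹
Height gradient: |∂Z/∂n| = 60 m / 770000 m = 7.79×10⁻⁵
On a pressure surface, geostrophic balance gives V_g = (g/f)|∂Z/∂n|:
V_g = 9.81 × 7.79×10⁻⁵ / 1.44×10⁻⁴ = 5.32 m/s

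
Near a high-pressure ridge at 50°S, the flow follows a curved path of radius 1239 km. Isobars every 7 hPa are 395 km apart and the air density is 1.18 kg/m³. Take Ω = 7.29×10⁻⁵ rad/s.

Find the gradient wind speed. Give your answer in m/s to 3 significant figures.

Coriolis parameter at 50°S:
f = 2Ω sin φ = 2 × 7.29×10⁻⁵ × sin 50° = 1.12×10⁻⁴ s⁻¹
Pressure gradient: |∂P/∂n| = 700 Pa / 395000 m = 1.77×10⁻³ Pa/m
Geostrophic speed: V_g = |∂P/∂n|/(fρ) = 1.77×10⁻³/(1.12×10⁻⁴ × 1.18) = 13.4 m/s
Around a high, pressure-gradient force acts outward with centrifugal, so Coriolis balances both:
fV = (1/ρ)|∂P/∂n| + V²/R  →  V² − fR·V + fR·V_g = 0
With fR = 1.12×10⁻⁴ × 1239×10³ m = 138 m/s:
V = [fR − √((fR)² − 4 fR V_g)]/2 = [138 − √(138² − 4×138×13.4)]/2 = 15.1 m/s
Supergeostrophic (V > V_g = 13.4 m/s), as expected around a high.

15.1 m/s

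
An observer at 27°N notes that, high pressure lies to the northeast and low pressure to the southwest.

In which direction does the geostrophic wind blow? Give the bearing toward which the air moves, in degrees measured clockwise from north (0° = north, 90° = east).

315°

The pressure-gradient force points toward the southwest (bearing 225°).
Geostrophic balance: in the Northern Hemisphere the Coriolis force deflects motion to the right, so the geostrophic wind blows 90° to the right of the pressure-gradient force (low pressure on the left).
Rotating 225° by 90° clockwise gives 315° — the wind blows toward the northwest.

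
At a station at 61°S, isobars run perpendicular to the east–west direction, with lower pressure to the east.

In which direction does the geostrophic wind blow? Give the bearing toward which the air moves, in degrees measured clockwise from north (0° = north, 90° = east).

The pressure-gradient force points toward the east (bearing 090°).
Geostrophic balance: in the Southern Hemisphere the Coriolis force deflects motion to the left, so the geostrophic wind blows 90° to the left of the pressure-gradient force (low pressure on the right).
Rotating 090° by 90° counterclockwise gives 000° — the wind blows toward the north.

000°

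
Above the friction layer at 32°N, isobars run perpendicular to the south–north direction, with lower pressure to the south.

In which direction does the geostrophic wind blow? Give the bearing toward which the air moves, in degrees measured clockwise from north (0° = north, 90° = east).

The pressure-gradient force points toward the south (bearing 180°).
Geostrophic balance: in the Northern Hemisphere the Coriolis force deflects motion to the right, so the geostrophic wind blows 90° to the right of the pressure-gradient force (low pressure on the left).
Rotating 180° by 90° clockwise gives 270° — the wind blows toward the west.

270°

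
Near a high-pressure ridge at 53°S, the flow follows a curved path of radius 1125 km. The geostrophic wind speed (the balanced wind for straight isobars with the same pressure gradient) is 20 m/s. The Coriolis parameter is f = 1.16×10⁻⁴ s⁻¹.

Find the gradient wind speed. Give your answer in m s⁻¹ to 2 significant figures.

Around a high, pressure-gradient force acts outward with centrifugal, so Coriolis balances both:
fV = (1/ρ)|∂P/∂n| + V²/R  →  V² − fR·V + fR·V_g = 0
With fR = 1.16×10⁻⁴ × 1125×10³ m = 130 m/s:
V = [fR − √((fR)² − 4 fR V_g)]/2 = [130 − √(130² − 4×130×20)]/2 = 24.7 m/s
Supergeostrophic (V > V_g = 20 m/s), as expected around a high.

25 m s⁻¹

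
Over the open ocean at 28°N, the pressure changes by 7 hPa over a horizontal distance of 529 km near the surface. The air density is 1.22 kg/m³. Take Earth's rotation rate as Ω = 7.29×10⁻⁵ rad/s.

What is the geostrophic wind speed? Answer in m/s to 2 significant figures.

Coriolis parameter at 28°N:
f = 2Ω sin φ = 2 × 7.29×10⁻⁵ × sin 28° = 6.84×10⁻⁵ s⁻¹
Pressure gradient: |∂P/∂n| = 700 Pa / 529000 m = 1.32×10⁻³ Pa/m
Geostrophic balance (pressure-gradient force = Coriolis force):
V_g = (1/(fρ)) |∂P/∂n| = 1.32×10⁻³ / (6.84×10⁻⁵ × 1.22) = 15.8 m/s

16 m/s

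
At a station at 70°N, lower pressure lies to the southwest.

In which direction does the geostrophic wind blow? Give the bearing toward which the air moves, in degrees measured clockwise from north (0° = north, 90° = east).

The pressure-gradient force points toward the southwest (bearing 225°).
Geostrophic balance: in the Northern Hemisphere the Coriolis force deflects motion to the right, so the geostrophic wind blows 90° to the right of the pressure-gradient force (low pressure on the left).
Rotating 225° by 90° clockwise gives 315° — the wind blows toward the northwest.

315°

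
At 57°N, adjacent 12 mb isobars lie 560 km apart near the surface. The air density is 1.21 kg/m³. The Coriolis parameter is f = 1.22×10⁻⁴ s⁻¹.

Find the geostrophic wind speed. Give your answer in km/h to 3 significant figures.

Pressure gradient: |∂P/∂n| = 1200 Pa / 560000 m = 2.14×10⁻³ Pa/m
Geostrophic balance (pressure-gradient force = Coriolis force):
V_g = (1/(fρ)) |∂P/∂n| = 2.14×10⁻³ / (1.22×10⁻⁴ × 1.21) = 14.5 m/s
Converting: 14.5 m/s × 3.6 = 52.3 km/h

52.3 km/h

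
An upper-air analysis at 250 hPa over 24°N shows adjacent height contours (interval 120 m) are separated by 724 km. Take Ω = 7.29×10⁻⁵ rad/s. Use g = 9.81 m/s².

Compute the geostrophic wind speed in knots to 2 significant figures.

Coriolis parameter at 24°N:
f = 2Ω sin φ = 2 × 7.29×10⁻⁵ × sin 24° = 5.93×10⁻⁵ s⁻¹
Height gradient: |∂Z/∂n| = 120 m / 724000 m = 1.66×10⁻⁴
On a pressure surface, geostrophic balance gives V_g = (g/f)|∂Z/∂n|:
V_g = 9.81 × 1.66×10⁻⁴ / 5.93×10⁻⁵ = 27.4 m/s
Converting: 27.4 m/s × 1.944 = 53 knots

53 knots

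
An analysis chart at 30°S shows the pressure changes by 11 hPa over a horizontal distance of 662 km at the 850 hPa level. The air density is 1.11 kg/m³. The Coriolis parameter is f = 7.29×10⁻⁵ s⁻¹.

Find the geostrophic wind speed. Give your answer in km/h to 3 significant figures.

Pressure gradient: |∂P/∂n| = 1100 Pa / 662000 m = 1.66×10⁻³ Pa/m
Geostrophic balance (pressure-gradient force = Coriolis force):
V_g = (1/(fρ)) |∂P/∂n| = 1.66×10⁻³ / (7.29×10⁻⁵ × 1.11) = 20.5 m/s
Converting: 20.5 m/s × 3.6 = 73.9 km/h

73.9 km/h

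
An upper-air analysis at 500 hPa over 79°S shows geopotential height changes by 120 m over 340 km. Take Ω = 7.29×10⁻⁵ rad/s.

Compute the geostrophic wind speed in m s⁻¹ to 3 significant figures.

Coriolis parameter at 79°S:
f = 2Ω sin φ = 2 × 7.29×10⁻⁵ × sin 79° = 1.43×10⁻⁴ s⁻¹
Height gradient: |∂Z/∂n| = 120 m / 340000 m = 3.53×10⁻⁴
On a pressure surface, geostrophic balance gives V_g = (g/f)|∂Z/∂n|:
V_g = 9.81 × 3.53×10⁻⁴ / 1.43×10⁻⁴ = 24.2 m/s

24.2 m s⁻¹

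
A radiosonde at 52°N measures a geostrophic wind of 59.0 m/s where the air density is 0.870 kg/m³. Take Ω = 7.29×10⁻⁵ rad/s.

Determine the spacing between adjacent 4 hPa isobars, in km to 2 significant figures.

68 km

Coriolis parameter at 52°N:
f = 2Ω sin φ = 2 × 7.29×10⁻⁵ × sin 52° = 1.15×10⁻⁴ s⁻¹
Geostrophic balance rearranged: |∂P/∂n| = f ρ V_g
|∂P/∂n| = 1.15×10⁻⁴ × 0.870 × 59.0 = 5.90×10⁻³ Pa/m
Isobar spacing: Δn = ΔP/|∂P/∂n| = 400 Pa / 5.90×10⁻³ Pa/m = 67826 m ≈ 68 km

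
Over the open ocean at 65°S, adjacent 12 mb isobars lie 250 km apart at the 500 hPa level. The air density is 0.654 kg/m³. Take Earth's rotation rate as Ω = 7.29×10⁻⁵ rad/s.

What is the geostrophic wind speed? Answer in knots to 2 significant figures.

Coriolis parameter at 65°S:
f = 2Ω sin φ = 2 × 7.29×10⁻⁵ × sin 65° = 1.32×10⁻⁴ s⁻¹
Pressure gradient: |∂P/∂n| = 1200 Pa / 250000 m = 4.80×10⁻³ Pa/m
Geostrophic balance (pressure-gradient force = Coriolis force):
V_g = (1/(fρ)) |∂P/∂n| = 4.80×10⁻³ / (1.32×10⁻⁴ × 0.654) = 55.5 m/s
Converting: 55.5 m/s × 1.944 = 110 knots

110 knots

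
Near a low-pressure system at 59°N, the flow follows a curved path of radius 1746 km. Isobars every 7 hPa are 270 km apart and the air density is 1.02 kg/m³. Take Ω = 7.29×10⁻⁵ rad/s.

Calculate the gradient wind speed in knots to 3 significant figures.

Coriolis parameter at 59°N:
f = 2Ω sin φ = 2 × 7.29×10⁻⁵ × sin 59° = 1.25×10⁻⁴ s⁻¹
Pressure gradient: |∂P/∂n| = 700 Pa / 270000 m = 2.59×10⁻³ Pa/m
Geostrophic speed: V_g = |∂P/∂n|/(fρ) = 2.59×10⁻³/(1.25×10⁻⁴ × 1.02) = 20.3 m/s
Around a low, centrifugal force acts outward with Coriolis, so pressure-gradient force balances both:
(1/ρ)|∂P/∂n| = fV + V²/R  →  V² + fR·V − fR·V_g = 0
With fR = 1.25×10⁻⁴ × 1746×10³ m = 218 m/s:
V = [−fR + √((fR)² + 4 fR V_g)]/2 = [−218 + √(218² + 4×218×20.3)]/2 = 18.7 m/s
Subgeostrophic (V < V_g = 20.3 m/s), as expected around a low.
Converting: 18.7 m/s × 1.944 = 36.4 knots

36.4 knots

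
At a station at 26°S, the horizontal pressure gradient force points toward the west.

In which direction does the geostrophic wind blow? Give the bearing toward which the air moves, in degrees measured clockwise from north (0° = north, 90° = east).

The pressure-gradient force points toward the west (bearing 270°).
Geostrophic balance: in the Southern Hemisphere the Coriolis force deflects motion to the left, so the geostrophic wind blows 90° to the left of the pressure-gradient force (low pressure on the right).
Rotating 270° by 90° counterclockwise gives 180° — the wind blows toward the south.

180°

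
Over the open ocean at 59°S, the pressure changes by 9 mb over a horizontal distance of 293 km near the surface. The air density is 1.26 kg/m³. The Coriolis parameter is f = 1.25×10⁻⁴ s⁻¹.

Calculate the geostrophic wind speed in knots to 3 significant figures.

37.9 knots

Pressure gradient: |∂P/∂n| = 900 Pa / 293000 m = 3.07×10⁻³ Pa/m
Geostrophic balance (pressure-gradient force = Coriolis force):
V_g = (1/(fρ)) |∂P/∂n| = 3.07×10⁻³ / (1.25×10⁻⁴ × 1.26) = 19.5 m/s
Converting: 19.5 m/s × 1.944 = 37.9 knots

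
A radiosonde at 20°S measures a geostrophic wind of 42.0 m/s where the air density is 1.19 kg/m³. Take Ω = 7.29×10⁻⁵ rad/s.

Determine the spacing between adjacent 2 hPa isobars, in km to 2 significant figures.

80 km

Coriolis parameter at 20°S:
f = 2Ω sin φ = 2 × 7.29×10⁻⁵ × sin 20° = 4.99×10⁻⁵ s⁻¹
Geostrophic balance rearranged: |∂P/∂n| = f ρ V_g
|∂P/∂n| = 4.99×10⁻⁵ × 1.19 × 42.0 = 2.49×10⁻³ Pa/m
Isobar spacing: Δn = ΔP/|∂P/∂n| = 200 Pa / 2.49×10⁻³ Pa/m = 80246 m ≈ 80 km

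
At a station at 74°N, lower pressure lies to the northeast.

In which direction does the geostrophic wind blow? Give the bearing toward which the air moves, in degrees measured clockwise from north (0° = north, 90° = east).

The pressure-gradient force points toward the northeast (bearing 045°).
Geostrophic balance: in the Northern Hemisphere the Coriolis force deflects motion to the right, so the geostrophic wind blows 90° to the right of the pressure-gradient force (low pressure on the left).
Rotating 045° by 90° clockwise gives 135° — the wind blows toward the southeast.

135°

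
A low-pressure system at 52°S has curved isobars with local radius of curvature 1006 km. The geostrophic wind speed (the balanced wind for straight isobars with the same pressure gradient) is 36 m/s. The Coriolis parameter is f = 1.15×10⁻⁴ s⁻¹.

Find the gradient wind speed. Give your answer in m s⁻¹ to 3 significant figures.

28.8 m s⁻¹

Around a low, centrifugal force acts outward with Coriolis, so pressure-gradient force balances both:
(1/ρ)|∂P/∂n| = fV + V²/R  →  V² + fR·V − fR·V_g = 0
With fR = 1.15×10⁻⁴ × 1006×10³ m = 116 m/s:
V = [−fR + √((fR)² + 4 fR V_g)]/2 = [−116 + √(116² + 4×116×36)]/2 = 28.8 m/s
Subgeostrophic (V < V_g = 36 m/s), as expected around a low.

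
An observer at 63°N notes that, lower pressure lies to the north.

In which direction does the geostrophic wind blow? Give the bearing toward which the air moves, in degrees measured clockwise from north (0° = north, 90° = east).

The pressure-gradient force points toward the north (bearing 000°).
Geostrophic balance: in the Northern Hemisphere the Coriolis force deflects motion to the right, so the geostrophic wind blows 90° to the right of the pressure-gradient force (low pressure on the left).
Rotating 000° by 90° clockwise gives 090° — the wind blows toward the east.

090°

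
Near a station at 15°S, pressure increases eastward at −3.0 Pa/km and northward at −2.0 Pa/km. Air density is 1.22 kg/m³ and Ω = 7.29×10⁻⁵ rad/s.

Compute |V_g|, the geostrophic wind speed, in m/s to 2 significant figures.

78 m/s

Coriolis parameter at 15°S:
f = 2Ω sin φ = 2 × 7.29×10⁻⁵ × sin 15° = 3.77×10⁻⁵ s⁻¹
In the Southern Hemisphere f is negative: f = −3.77×10⁻⁵ s⁻¹.
Component geostrophic relations (x east, y north):
u_g = −(1/(fρ)) ∂P/∂y,  v_g = (1/(fρ)) ∂P/∂x
u_g = −(−2.0×10⁻³)/(−3.77×10⁻⁵ × 1.22) = −43.4 m/s;  v_g = (−3.0×10⁻³)/(−3.77×10⁻⁵ × 1.22) = 65.2 m/s
|V_g| = √(u_g² + v_g²) = 78.3 m/s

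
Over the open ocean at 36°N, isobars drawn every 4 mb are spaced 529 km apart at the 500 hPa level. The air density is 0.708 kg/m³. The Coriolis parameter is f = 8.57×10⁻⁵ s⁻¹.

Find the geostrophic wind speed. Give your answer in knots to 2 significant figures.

24 knots

Pressure gradient: |∂P/∂n| = 400 Pa / 529000 m = 7.56×10⁻⁴ Pa/m
Geostrophic balance (pressure-gradient force = Coriolis force):
V_g = (1/(fρ)) |∂P/∂n| = 7.56×10⁻⁴ / (8.57×10⁻⁵ × 0.708) = 12.5 m/s
Converting: 12.5 m/s × 1.944 = 24 knots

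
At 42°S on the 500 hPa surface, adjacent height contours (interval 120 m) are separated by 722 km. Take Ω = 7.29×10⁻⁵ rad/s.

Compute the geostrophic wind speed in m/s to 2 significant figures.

17 m/s

Coriolis parameter at 42°S:
f = 2Ω sin φ = 2 × 7.29×10⁻⁵ × sin 42° = 9.76×10⁻⁵ s⁻¹
Height gradient: |∂Z/∂n| = 120 m / 722000 m = 1.66×10⁻⁴
On a pressure surface, geostrophic balance gives V_g = (g/f)|∂Z/∂n|:
V_g = 9.81 × 1.66×10⁻⁴ / 9.76×10⁻⁵ = 16.7 m/s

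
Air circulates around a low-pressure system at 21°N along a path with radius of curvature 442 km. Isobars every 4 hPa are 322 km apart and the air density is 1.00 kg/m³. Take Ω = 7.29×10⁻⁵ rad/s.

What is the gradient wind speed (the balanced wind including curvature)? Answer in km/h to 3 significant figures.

52.5 km/h

Coriolis parameter at 21°N:
f = 2Ω sin φ = 2 × 7.29×10⁻⁵ × sin 21° = 5.23×10⁻⁵ s⁻¹
Pressure gradient: |∂P/∂n| = 400 Pa / 322000 m = 1.24×10⁻³ Pa/m
Geostrophic speed: V_g = |∂P/∂n|/(fρ) = 1.24×10⁻³/(5.23×10⁻⁵ × 1.00) = 23.8 m/s
Around a low, centrifugal force acts outward with Coriolis, so pressure-gradient force balances both:
(1/ρ)|∂P/∂n| = fV + V²/R  →  V² + fR·V − fR·V_g = 0
With fR = 5.23×10⁻⁵ × 442×10³ m = 23.1 m/s:
V = [−fR + √((fR)² + 4 fR V_g)]/2 = [−23.1 + √(23.1² + 4×23.1×23.8)]/2 = 14.6 m/s
Subgeostrophic (V < V_g = 23.8 m/s), as expected around a low.
Converting: 14.6 m/s × 3.6 = 52.5 km/h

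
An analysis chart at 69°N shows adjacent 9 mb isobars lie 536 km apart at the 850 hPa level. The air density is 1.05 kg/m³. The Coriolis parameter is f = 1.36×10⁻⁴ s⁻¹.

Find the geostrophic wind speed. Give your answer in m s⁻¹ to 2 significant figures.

12 m s⁻¹

Pressure gradient: |∂P/∂n| = 900 Pa / 536000 m = 1.68×10⁻³ Pa/m
Geostrophic balance (pressure-gradient force = Coriolis force):
V_g = (1/(fρ)) |∂P/∂n| = 1.68×10⁻³ / (1.36×10⁻⁴ × 1.05) = 11.8 m/s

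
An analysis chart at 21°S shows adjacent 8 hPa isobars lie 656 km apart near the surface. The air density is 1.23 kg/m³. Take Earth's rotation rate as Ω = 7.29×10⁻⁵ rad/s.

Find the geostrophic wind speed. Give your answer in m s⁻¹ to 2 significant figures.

19 m s⁻¹

Coriolis parameter at 21°S:
f = 2Ω sin φ = 2 × 7.29×10⁻⁵ × sin 21° = 5.23×10⁻⁵ s⁻¹
Pressure gradient: |∂P/∂n| = 800 Pa / 656000 m = 1.22×10⁻³ Pa/m
Geostrophic balance (pressure-gradient force = Coriolis force):
V_g = (1/(fρ)) |∂P/∂n| = 1.22×10⁻³ / (5.23×10⁻⁵ × 1.23) = 19.0 m/s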